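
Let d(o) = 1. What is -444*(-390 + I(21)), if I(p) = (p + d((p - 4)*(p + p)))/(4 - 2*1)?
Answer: 168276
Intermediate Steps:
I(p) = ½ + p/2 (I(p) = (p + 1)/(4 - 2*1) = (1 + p)/(4 - 2) = (1 + p)/2 = (1 + p)*(½) = ½ + p/2)
-444*(-390 + I(21)) = -444*(-390 + (½ + (½)*21)) = -444*(-390 + (½ + 21/2)) = -444*(-390 + 11) = -444*(-379) = 168276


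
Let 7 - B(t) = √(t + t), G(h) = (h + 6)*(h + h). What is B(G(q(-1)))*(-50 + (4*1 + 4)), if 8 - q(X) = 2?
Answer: -294 + 504*√2 ≈ 418.76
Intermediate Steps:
q(X) = 6 (q(X) = 8 - 1*2 = 8 - 2 = 6)
G(h) = 2*h*(6 + h) (G(h) = (6 + h)*(2*h) = 2*h*(6 + h))
B(t) = 7 - √2*√t (B(t) = 7 - √(t + t) = 7 - √(2*t) = 7 - √2*√t)
B(G(q(-1)))*(-50 + (4*1 + 4)) = (7 - √2*√(2*6*(6 + 6)))*(-50 + (4*1 + 4)) = (7 - √2*√(2*6*12))*(-50 + (4 + 4)) = (7 - √2*√144)*(-50 + 8) = (7 - 1*√2*12)*(-42) = (7 - 12*√2)*(-42) = -294 + 504*√2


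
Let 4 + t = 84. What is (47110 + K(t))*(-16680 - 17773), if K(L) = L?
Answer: -1625837070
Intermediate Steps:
t = 80 (t = -4 + 84 = 80)
(47110 + K(t))*(-16680 - 17773) = (47110 + 80)*(-16680 - 17773) = 47190*(-34453) = -1625837070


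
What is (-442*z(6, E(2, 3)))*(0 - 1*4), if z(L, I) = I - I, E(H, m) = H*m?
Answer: 0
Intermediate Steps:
z(L, I) = 0
(-442*z(6, E(2, 3)))*(0 - 1*4) = (-442*0)*(0 - 1*4) = 0*(0 - 4) = 0*(-4) = 0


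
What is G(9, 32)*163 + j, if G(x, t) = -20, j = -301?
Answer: -3561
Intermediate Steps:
G(9, 32)*163 + j = -20*163 - 301 = -3260 - 301 = -3561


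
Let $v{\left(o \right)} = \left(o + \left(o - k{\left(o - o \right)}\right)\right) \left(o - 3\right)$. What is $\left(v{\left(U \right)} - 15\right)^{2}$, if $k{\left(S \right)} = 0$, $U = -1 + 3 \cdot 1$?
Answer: $361$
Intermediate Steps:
$U = 2$ ($U = -1 + 3 = 2$)
$v{\left(o \right)} = 2 o \left(-3 + o\right)$ ($v{\left(o \right)} = \left(o + \left(o - 0\right)\right) \left(o - 3\right) = \left(o + \left(o + 0\right)\right) \left(-3 + o\right) = \left(o + o\right) \left(-3 + o\right) = 2 o \left(-3 + o\right)$)
$\left(v{\left(U \right)} - 15\right)^{2} = \left(2 \cdot 2 \left(-3 + 2\right) - 15\right)^{2} = \left(2 \cdot 2 \left(-1\right) - 15\right)^{2} = \left(-4 - 15\right)^{2} = \left(-19\right)^{2} = 361$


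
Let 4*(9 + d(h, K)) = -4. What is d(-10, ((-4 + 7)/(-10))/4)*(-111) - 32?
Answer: 1078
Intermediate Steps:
d(h, K) = -10 (d(h, K) = -9 + (¼)*(-4) = -9 - 1 = -10)
d(-10, ((-4 + 7)/(-10))/4)*(-111) - 32 = -10*(-111) - 32 = 1110 - 32 = 1078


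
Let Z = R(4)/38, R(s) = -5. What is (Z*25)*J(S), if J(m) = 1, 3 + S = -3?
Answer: -125/38 ≈ -3.2895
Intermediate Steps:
S = -6 (S = -3 - 3 = -6)
Z = -5/38 ≈ -0.13158
(Z*25)*J(S) = -5/38*25*1 = -125/38*1 = -125/38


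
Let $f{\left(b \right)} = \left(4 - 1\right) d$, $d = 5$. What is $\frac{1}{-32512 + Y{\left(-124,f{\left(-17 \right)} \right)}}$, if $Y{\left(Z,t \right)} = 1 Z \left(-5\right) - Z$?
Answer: $- \frac{1}{31768} \approx -3.1478 \cdot 10^{-5}$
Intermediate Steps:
$f{\left(b \right)} = 15$ ($f{\left(b \right)} = \left(4 - 1\right) 5 = 3 \cdot 5 = 15$)
$Y{\left(Z,t \right)} = - 6 Z$ ($Y{\left(Z,t \right)} = Z \left(-5\right) - Z = - 5 Z - Z = - 6 Z$)
$\frac{1}{-32512 + Y{\left(-124,f{\left(-17 \right)} \right)}} = \frac{1}{-32512 - -744} = \frac{1}{-32512 + 744} = \frac{1}{-31768} = - \frac{1}{31768}$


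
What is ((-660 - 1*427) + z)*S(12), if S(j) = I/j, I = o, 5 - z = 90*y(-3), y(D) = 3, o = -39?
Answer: 4394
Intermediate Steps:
z = -265 (z = 5 - 90*3 = 5 - 1*270 = 5 - 270 = -265)
I = -39
S(j) = -39/j
((-660 - 1*427) + z)*S(12) = ((-660 - 1*427) - 265)*(-39/12) = ((-660 - 427) - 265)*(-39*1/12) = (-1087 - 265)*(-13/4) = -1352*(-13/4) = 4394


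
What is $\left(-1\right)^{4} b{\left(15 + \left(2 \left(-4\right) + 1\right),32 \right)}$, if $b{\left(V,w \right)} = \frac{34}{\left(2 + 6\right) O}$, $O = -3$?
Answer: $- \frac{17}{12} \approx -1.4167$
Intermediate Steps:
$b{\left(V,w \right)} = - \frac{17}{12}$ ($b{\left(V,w \right)} = \frac{34}{\left(2 + 6\right) \left(-3\right)} = \frac{34}{8 \left(-3\right)} = \frac{34}{-24} = 34 \left(- \frac{1}{24}\right) = - \frac{17}{12}$)
$\left(-1\right)^{4} b{\left(15 + \left(2 \left(-4\right) + 1\right),32 \right)} = \left(-1\right)^{4} \left(- \frac{17}{12}\right) = 1 \left(- \frac{17}{12}\right) = - \frac{17}{12}$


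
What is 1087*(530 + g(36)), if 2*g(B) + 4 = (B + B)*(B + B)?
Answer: 3391440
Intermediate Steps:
g(B) = -2 + 2*B² (g(B) = -2 + ((B + B)*(B + B))/2 = -2 + ((2*B)*(2*B))/2 = -2 + (4*B²)/2 = -2 + 2*B²)
1087*(530 + g(36)) = 1087*(530 + (-2 + 2*36²)) = 1087*(530 + (-2 + 2*1296)) = 1087*(530 + (-2 + 2592)) = 1087*(530 + 2590) = 1087*3120 = 3391440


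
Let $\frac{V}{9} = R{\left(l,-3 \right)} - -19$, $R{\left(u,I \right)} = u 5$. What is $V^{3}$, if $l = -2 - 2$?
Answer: $-729$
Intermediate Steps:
$l = -4$
$R{\left(u,I \right)} = 5 u$
$V = -9$ ($V = 9 \left(5 \left(-4\right) - -19\right) = 9 \left(-20 + 19\right) = 9 \left(-1\right) = -9$)
$V^{3} = \left(-9\right)^{3} = -729$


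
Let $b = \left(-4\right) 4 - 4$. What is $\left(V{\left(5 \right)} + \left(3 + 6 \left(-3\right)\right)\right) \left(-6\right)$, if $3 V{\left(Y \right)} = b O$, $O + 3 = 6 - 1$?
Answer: $170$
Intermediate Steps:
$b = -20$ ($b = -16 - 4 = -20$)
$O = 2$ ($O = -3 + \left(6 - 1\right) = -3 + 5 = 2$)
$V{\left(Y \right)} = - \frac{40}{3}$ ($V{\left(Y \right)} = \frac{\left(-20\right) 2}{3} = \frac{1}{3} \left(-40\right) = - \frac{40}{3}$)
$\left(V{\left(5 \right)} + \left(3 + 6 \left(-3\right)\right)\right) \left(-6\right) = \left(- \frac{40}{3} + \left(3 + 6 \left(-3\right)\right)\right) \left(-6\right) = \left(- \frac{40}{3} + \left(3 - 18\right)\right) \left(-6\right) = \left(- \frac{40}{3} - 15\right) \left(-6\right) = \left(- \frac{85}{3}\right) \left(-6\right) = 170$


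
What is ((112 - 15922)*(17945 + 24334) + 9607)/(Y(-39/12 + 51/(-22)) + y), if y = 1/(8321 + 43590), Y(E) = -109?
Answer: 34698422412913/5658298 ≈ 6.1323e+6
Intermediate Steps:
y = 1/51911 ≈ 1.9264e-5
((112 - 15922)*(17945 + 24334) + 9607)/(Y(-39/12 + 51/(-22)) + y) = ((112 - 15922)*(17945 + 24334) + 9607)/(-109 + 1/51911) = (-15810*42279 + 9607)/(-5658298/51911) = (-668430990 + 9607)*(-51911/5658298) = -668421383*(-51911/5658298) = 34698422412913/5658298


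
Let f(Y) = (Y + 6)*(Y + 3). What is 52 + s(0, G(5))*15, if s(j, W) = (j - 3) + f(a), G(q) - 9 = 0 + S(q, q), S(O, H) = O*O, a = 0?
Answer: 277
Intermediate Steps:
S(O, H) = O²
f(Y) = (3 + Y)*(6 + Y) (f(Y) = (6 + Y)*(3 + Y) = (3 + Y)*(6 + Y))
G(q) = 9 + q² (G(q) = 9 + (0 + q²) = 9 + q²)
s(j, W) = 15 + j (s(j, W) = (j - 3) + (18 + 0² + 9*0) = (-3 + j) + (18 + 0 + 0) = (-3 + j) + 18 = 15 + j)
52 + s(0, G(5))*15 = 52 + (15 + 0)*15 = 52 + 15*15 = 52 + 225 = 277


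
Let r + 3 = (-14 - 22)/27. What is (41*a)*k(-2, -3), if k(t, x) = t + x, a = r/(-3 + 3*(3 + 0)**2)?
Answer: 2665/72 ≈ 37.014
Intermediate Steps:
r = -13/3 (r = -3 + (-14 - 22)/27 = -3 - 36*1/27 = -3 - 4/3 = -13/3 ≈ -4.3333)
a = -13/72 (a = -13/(3*(-3 + 3*(3 + 0)**2)) = -13/(3*(-3 + 3*3**2)) = -13/(3*(-3 + 3*9)) = -13/(3*(-3 + 27)) = -13/3/24 = -13/3*1/24 = -13/72 ≈ -0.18056)
(41*a)*k(-2, -3) = (41*(-13/72))*(-2 - 3) = -533/72*(-5) = 2665/72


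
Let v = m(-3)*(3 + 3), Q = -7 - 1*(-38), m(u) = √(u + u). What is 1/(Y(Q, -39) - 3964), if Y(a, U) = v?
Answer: -991/3928378 - 3*I*√6/7856756 ≈ -0.00025227 - 9.3531e-7*I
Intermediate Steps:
m(u) = √2*√u (m(u) = √(2*u) = √2*√u)
Q = 31 (Q = -7 + 38 = 31)
v = 6*I*√6 (v = (√2*√(-3))*(3 + 3) = (√2*(I*√3))*6 = (I*√6)*6 = 6*I*√6 ≈ 14.697*I)
Y(a, U) = 6*I*√6
1/(Y(Q, -39) - 3964) = 1/(6*I*√6 - 3964) = 1/(-3964 + 6*I*√6)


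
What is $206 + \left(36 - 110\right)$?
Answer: $132$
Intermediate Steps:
$206 + \left(36 - 110\right) = 206 - 74 = 132$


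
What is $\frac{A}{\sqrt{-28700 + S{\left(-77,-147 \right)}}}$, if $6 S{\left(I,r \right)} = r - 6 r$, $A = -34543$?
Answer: $\frac{34543 i \sqrt{114310}}{57155} \approx 204.34 i$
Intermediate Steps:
$S{\left(I,r \right)} = - \frac{5 r}{6}$ ($S{\left(I,r \right)} = \frac{r - 6 r}{6} = \frac{\left(-5\right) r}{6} = - \frac{5 r}{6}$)
$\frac{A}{\sqrt{-28700 + S{\left(-77,-147 \right)}}} = - \frac{34543}{\sqrt{-28700 - - \frac{245}{2}}} = - \frac{34543}{\sqrt{-28700 + \frac{245}{2}}} = - \frac{34543}{\sqrt{- \frac{57155}{2}}} = - \frac{34543}{\frac{1}{2} i \sqrt{114310}} = - 34543 \left(- \frac{i \sqrt{114310}}{57155}\right) = \frac{34543 i \sqrt{114310}}{57155}$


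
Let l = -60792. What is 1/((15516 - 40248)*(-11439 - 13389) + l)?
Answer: 1/613985304 ≈ 1.6287e-9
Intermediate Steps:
1/((15516 - 40248)*(-11439 - 13389) + l) = 1/((15516 - 40248)*(-11439 - 13389) - 60792) = 1/(-24732*(-24828) - 60792) = 1/(614046096 - 60792) = 1/613985304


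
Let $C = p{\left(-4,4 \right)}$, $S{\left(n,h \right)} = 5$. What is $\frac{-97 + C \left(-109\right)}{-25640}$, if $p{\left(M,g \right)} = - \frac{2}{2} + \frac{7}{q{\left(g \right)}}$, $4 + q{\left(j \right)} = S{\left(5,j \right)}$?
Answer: $\frac{751}{25640} \approx 0.02929$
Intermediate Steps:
$q{\left(j \right)} = 1$ ($q{\left(j \right)} = -4 + 5 = 1$)
$p{\left(M,g \right)} = 6$ ($p{\left(M,g \right)} = - \frac{2}{2} + \frac{7}{1} = \left(-2\right) \frac{1}{2} + 7 \cdot 1 = -1 + 7 = 6$)
$C = 6$
$\frac{-97 + C \left(-109\right)}{-25640} = \frac{-97 + 6 \left(-109\right)}{-25640} = \left(-97 - 654\right) \left(- \frac{1}{25640}\right) = \left(-751\right) \left(- \frac{1}{25640}\right) = \frac{751}{25640}$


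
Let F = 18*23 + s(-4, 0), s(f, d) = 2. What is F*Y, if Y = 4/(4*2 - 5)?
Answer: 1664/3 ≈ 554.67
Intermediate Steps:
Y = 4/3 (Y = 4/(8 - 5) = 4/3 ≈ 1.3333)
F = 416 (F = 18*23 + 2 = 414 + 2 = 416)
F*Y = 416*(4/3) = 1664/3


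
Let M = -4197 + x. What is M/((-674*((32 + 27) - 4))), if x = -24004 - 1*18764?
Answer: 9393/7414 ≈ 1.2669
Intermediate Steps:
x = -42768 (x = -24004 - 18764 = -42768)
M = -46965 (M = -4197 - 42768 = -46965)
M/((-674*((32 + 27) - 4))) = -46965*(-1/(674*((32 + 27) - 4))) = -46965*(-1/(674*(59 - 4))) = -46965/((-674*55)) = -46965/(-37070) = -46965*(-1/37070) = 9393/7414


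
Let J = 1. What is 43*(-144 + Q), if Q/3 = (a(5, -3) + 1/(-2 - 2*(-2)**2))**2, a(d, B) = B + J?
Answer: -562311/100 ≈ -5623.1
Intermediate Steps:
a(d, B) = 1 + B (a(d, B) = B + 1 = 1 + B)
Q = 1323/100 (Q = 3*((1 - 3) + 1/(-2 - 2*(-2)**2))**2 = 3*(-2 + 1/(-2 - 2*4))**2 = 3*(-2 + 1/(-2 - 8))**2 = 3*(-2 + 1/(-10))**2 = 3*(-2 - 1/10)**2 = 3*(-21/10)**2 = 3*(441/100) = 1323/100 ≈ 13.230)
43*(-144 + Q) = 43*(-144 + 1323/100) = 43*(-13077/100) = -562311/100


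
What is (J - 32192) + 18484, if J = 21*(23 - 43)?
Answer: -14128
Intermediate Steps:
J = -420 (J = 21*(-20) = -420)
(J - 32192) + 18484 = (-420 - 32192) + 18484 = -32612 + 18484 = -14128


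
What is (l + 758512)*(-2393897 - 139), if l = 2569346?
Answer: -7967011854888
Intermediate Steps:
(l + 758512)*(-2393897 - 139) = (2569346 + 758512)*(-2393897 - 139) = 3327858*(-2394036) = -7967011854888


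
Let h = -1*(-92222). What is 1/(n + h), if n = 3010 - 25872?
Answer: 1/69360 ≈ 1.4418e-5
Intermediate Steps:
h = 92222
n = -22862
1/(n + h) = 1/(-22862 + 92222) = 1/69360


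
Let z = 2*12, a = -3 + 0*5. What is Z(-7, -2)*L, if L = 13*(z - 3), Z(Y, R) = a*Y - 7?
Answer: 3822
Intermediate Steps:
a = -3 (a = -3 + 0 = -3)
Z(Y, R) = -7 - 3*Y (Z(Y, R) = -3*Y - 7 = -7 - 3*Y)
z = 24
L = 273 (L = 13*(24 - 3) = 13*21 = 273)
Z(-7, -2)*L = (-7 - 3*(-7))*273 = (-7 + 21)*273 = 14*273 = 3822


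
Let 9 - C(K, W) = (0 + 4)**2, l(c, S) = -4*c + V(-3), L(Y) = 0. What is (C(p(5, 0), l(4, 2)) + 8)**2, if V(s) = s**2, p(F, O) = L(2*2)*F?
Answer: 1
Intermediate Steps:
p(F, O) = 0 (p(F, O) = 0*F = 0)
l(c, S) = 9 - 4*c (l(c, S) = -4*c + (-3)**2 = -4*c + 9 = 9 - 4*c)
C(K, W) = -7 (C(K, W) = 9 - (0 + 4)**2 = 9 - 1*4**2 = 9 - 1*16 = 9 - 16 = -7)
(C(p(5, 0), l(4, 2)) + 8)**2 = (-7 + 8)**2 = 1**2 = 1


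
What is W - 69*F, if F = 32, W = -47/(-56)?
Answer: -123601/56 ≈ -2207.2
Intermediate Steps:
W = 47/56 (W = -47*(-1/56) = 47/56 ≈ 0.83929)
W - 69*F = 47/56 - 69*32 = 47/56 - 2208 = -123601/56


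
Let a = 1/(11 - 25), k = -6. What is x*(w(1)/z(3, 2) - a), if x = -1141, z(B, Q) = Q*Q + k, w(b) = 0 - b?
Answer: -652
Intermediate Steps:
w(b) = -b
z(B, Q) = -6 + Q² (z(B, Q) = Q*Q - 6 = Q² - 6 = -6 + Q²)
a = -1/14 (a = 1/(-14) = -1/14 ≈ -0.071429)
x*(w(1)/z(3, 2) - a) = -1141*((-1*1)/(-6 + 2²) - 1*(-1/14)) = -1141*(-1/(-6 + 4) + 1/14) = -1141*(-1/(-2) + 1/14) = -1141*(-1*(-½) + 1/14) = -1141*(½ + 1/14) = -1141*4/7 = -652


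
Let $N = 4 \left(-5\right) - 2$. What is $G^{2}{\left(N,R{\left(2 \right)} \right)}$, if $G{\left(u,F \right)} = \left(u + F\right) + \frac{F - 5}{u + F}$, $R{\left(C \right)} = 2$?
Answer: $\frac{157609}{400} \approx 394.02$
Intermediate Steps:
$N = -22$ ($N = -20 - 2 = -22$)
$G{\left(u,F \right)} = F + u + \frac{-5 + F}{F + u}$ ($G{\left(u,F \right)} = \left(F + u\right) + \frac{-5 + F}{F + u} = F + u + \frac{-5 + F}{F + u}$)
$G^{2}{\left(N,R{\left(2 \right)} \right)} = \left(\frac{-5 + 2 + 2^{2} + \left(-22\right)^{2} + 2 \cdot 2 \left(-22\right)}{2 - 22}\right)^{2} = \left(\frac{-5 + 2 + 4 + 484 - 88}{-20}\right)^{2} = \left(\left(- \frac{1}{20}\right) 397\right)^{2} = \left(- \frac{397}{20}\right)^{2} = \frac{157609}{400}$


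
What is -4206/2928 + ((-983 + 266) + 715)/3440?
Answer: -18847/13115 ≈ -1.4371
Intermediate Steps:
-4206/2928 + ((-983 + 266) + 715)/3440 = -4206*1/2928 + (-717 + 715)*(1/3440) = -701/488 - 2*1/3440 = -701/488 - 1/1720 = -18847/13115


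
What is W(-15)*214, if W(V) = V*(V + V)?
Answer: 96300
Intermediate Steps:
W(V) = 2*V² (W(V) = V*(2*V) = 2*V²)
W(-15)*214 = (2*(-15)²)*214 = (2*225)*214 = 450*214 = 96300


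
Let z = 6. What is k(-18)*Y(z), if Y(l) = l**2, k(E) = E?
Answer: -648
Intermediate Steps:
k(-18)*Y(z) = -18*6**2 = -18*36 = -648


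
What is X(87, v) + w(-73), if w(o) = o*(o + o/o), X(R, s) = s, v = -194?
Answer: 5062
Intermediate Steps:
w(o) = o*(1 + o) (w(o) = o*(o + 1) = o*(1 + o))
X(87, v) + w(-73) = -194 - 73*(1 - 73) = -194 - 73*(-72) = -194 + 5256 = 5062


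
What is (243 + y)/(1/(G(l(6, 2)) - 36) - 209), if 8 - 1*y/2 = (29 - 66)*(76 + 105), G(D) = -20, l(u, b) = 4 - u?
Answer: -764568/11705 ≈ -65.320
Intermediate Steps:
y = 13410 (y = 16 - 2*(29 - 66)*(76 + 105) = 16 - (-74)*181 = 16 - 2*(-6697) = 16 + 13394 = 13410)
(243 + y)/(1/(G(l(6, 2)) - 36) - 209) = (243 + 13410)/(1/(-20 - 36) - 209) = 13653/(1/(-56) - 209) = 13653/(-1/56 - 209) = 13653/(-11705/56) = 13653*(-56/11705) = -764568/11705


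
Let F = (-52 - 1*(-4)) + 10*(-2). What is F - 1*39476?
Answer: -39544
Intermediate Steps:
F = -68 (F = (-52 + 4) - 20 = -48 - 20 = -68)
F - 1*39476 = -68 - 1*39476 = -68 - 39476 = -39544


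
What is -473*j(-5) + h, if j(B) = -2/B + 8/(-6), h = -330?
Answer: 1672/15 ≈ 111.47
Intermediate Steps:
j(B) = -4/3 - 2/B (j(B) = -2/B + 8*(-⅙) = -2/B - 4/3 = -4/3 - 2/B)
-473*j(-5) + h = -473*(-4/3 - 2/(-5)) - 330 = -473*(-4/3 - 2*(-⅕)) - 330 = -473*(-4/3 + ⅖) - 330 = -473*(-14/15) - 330 = 6622/15 - 330 = 1672/15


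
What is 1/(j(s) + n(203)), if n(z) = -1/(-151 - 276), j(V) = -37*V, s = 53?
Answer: -427/837346 ≈ -0.00050994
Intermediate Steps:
n(z) = 1/427 (n(z) = -1/(-427) = -1*(-1/427) = 1/427)
1/(j(s) + n(203)) = 1/(-37*53 + 1/427) = 1/(-1961 + 1/427) = 1/(-837346/427) = -427/837346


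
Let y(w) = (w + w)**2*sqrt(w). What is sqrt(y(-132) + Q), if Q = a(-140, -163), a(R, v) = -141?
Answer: sqrt(-141 + 139392*I*sqrt(33)) ≈ 632.69 + 632.81*I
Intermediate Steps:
Q = -141
y(w) = 4*w**(5/2) (y(w) = (2*w)**2*sqrt(w) = (4*w**2)*sqrt(w) = 4*w**(5/2))
sqrt(y(-132) + Q) = sqrt(4*(-132)**(5/2) - 141) = sqrt(4*(34848*I*sqrt(33)) - 141) = sqrt(139392*I*sqrt(33) - 141) = sqrt(-141 + 139392*I*sqrt(33))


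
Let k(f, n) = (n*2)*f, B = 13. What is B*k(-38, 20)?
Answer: -19760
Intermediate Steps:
k(f, n) = 2*f*n (k(f, n) = (2*n)*f = 2*f*n)
B*k(-38, 20) = 13*(2*(-38)*20) = 13*(-1520) = -19760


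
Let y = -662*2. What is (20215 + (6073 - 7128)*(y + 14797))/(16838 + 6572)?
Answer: -1419380/2341 ≈ -606.31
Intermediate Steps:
y = -1324
(20215 + (6073 - 7128)*(y + 14797))/(16838 + 6572) = (20215 + (6073 - 7128)*(-1324 + 14797))/(16838 + 6572) = (20215 - 1055*13473)/23410 = (20215 - 14214015)*(1/23410) = -14193800*1/23410 = -1419380/2341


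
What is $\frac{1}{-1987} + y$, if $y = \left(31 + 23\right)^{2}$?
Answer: $\frac{5794091}{1987} \approx 2916.0$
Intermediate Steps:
$y = 2916$ ($y = 54^{2} = 2916$)
$\frac{1}{-1987} + y = \frac{1}{-1987} + 2916 = - \frac{1}{1987} + 2916 = \frac{5794091}{1987}$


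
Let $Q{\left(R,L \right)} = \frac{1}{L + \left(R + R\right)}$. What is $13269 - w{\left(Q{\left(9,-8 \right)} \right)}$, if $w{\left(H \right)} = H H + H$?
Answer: $\frac{1326889}{100} \approx 13269.0$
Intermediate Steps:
$Q{\left(R,L \right)} = \frac{1}{L + 2 R}$
$w{\left(H \right)} = H + H^{2}$ ($w{\left(H \right)} = H^{2} + H = H + H^{2}$)
$13269 - w{\left(Q{\left(9,-8 \right)} \right)} = 13269 - \frac{1 + \frac{1}{-8 + 2 \cdot 9}}{-8 + 2 \cdot 9} = 13269 - \frac{1 + \frac{1}{-8 + 18}}{-8 + 18} = 13269 - \frac{1 + \frac{1}{10}}{10} = 13269 - \frac{1}{10} \cdot \frac{11}{10} = 13269 - \frac{11}{100} = \frac{1326889}{100}$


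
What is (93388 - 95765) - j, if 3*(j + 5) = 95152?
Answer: -102268/3 ≈ -34089.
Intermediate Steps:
j = 95137/3 (j = -5 + (1/3)*95152 = -5 + 95152/3 = 95137/3 ≈ 31712.)
(93388 - 95765) - j = (93388 - 95765) - 1*95137/3 = -2377 - 95137/3 = -102268/3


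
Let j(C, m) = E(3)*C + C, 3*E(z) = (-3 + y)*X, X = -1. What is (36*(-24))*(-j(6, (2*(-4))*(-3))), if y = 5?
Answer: 1728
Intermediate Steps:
E(z) = -2/3 (E(z) = ((-3 + 5)*(-1))/3 = (2*(-1))/3 = (1/3)*(-2) = -2/3)
j(C, m) = C/3 (j(C, m) = -2*C/3 + C = C/3)
(36*(-24))*(-j(6, (2*(-4))*(-3))) = (36*(-24))*(-6/3) = -(-864)*2 = -864*(-2) = 1728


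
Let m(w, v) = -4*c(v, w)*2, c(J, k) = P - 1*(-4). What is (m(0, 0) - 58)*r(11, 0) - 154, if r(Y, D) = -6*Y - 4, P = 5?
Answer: 8946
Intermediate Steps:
c(J, k) = 9 (c(J, k) = 5 - 1*(-4) = 5 + 4 = 9)
r(Y, D) = -4 - 6*Y
m(w, v) = -72 (m(w, v) = -4*9*2 = -36*2 = -72)
(m(0, 0) - 58)*r(11, 0) - 154 = (-72 - 58)*(-4 - 6*11) - 154 = -130*(-4 - 66) - 154 = -130*(-70) - 154 = 9100 - 154 = 8946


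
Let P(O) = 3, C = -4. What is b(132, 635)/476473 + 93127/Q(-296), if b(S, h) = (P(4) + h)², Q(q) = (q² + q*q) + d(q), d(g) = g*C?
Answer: 116181575375/84057460768 ≈ 1.3822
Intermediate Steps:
d(g) = -4*g (d(g) = g*(-4) = -4*g)
Q(q) = -4*q + 2*q² (Q(q) = (q² + q*q) - 4*q = (q² + q²) - 4*q = 2*q² - 4*q = -4*q + 2*q²)
b(S, h) = (3 + h)²
b(132, 635)/476473 + 93127/Q(-296) = (3 + 635)²/476473 + 93127/((2*(-296)*(-2 - 296))) = 638²*(1/476473) + 93127/((2*(-296)*(-298))) = 407044*(1/476473) + 93127/176416 = 407044/476473 + 93127*(1/176416) = 407044/476473 + 93127/176416 = 116181575375/84057460768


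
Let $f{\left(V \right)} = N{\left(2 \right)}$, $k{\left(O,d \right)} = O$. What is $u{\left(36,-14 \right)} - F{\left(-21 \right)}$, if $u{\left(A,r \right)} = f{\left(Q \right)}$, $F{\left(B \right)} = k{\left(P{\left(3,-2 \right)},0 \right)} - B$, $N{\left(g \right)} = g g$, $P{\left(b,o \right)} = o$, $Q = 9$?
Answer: $-15$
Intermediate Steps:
$N{\left(g \right)} = g^{2}$
$f{\left(V \right)} = 4$ ($f{\left(V \right)} = 2^{2} = 4$)
$F{\left(B \right)} = -2 - B$
$u{\left(A,r \right)} = 4$
$u{\left(36,-14 \right)} - F{\left(-21 \right)} = 4 - \left(-2 - -21\right) = 4 - \left(-2 + 21\right) = 4 - 19 = -15$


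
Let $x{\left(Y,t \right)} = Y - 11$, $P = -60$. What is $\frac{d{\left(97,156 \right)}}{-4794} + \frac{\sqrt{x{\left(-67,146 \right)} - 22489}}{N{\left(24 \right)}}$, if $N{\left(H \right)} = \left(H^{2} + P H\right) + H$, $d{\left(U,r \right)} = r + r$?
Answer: $- \frac{52}{799} - \frac{i \sqrt{22567}}{840} \approx -0.065081 - 0.17884 i$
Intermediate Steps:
$x{\left(Y,t \right)} = -11 + Y$
$d{\left(U,r \right)} = 2 r$
$N{\left(H \right)} = H^{2} - 59 H$ ($N{\left(H \right)} = \left(H^{2} - 60 H\right) + H = H^{2} - 59 H$)
$\frac{d{\left(97,156 \right)}}{-4794} + \frac{\sqrt{x{\left(-67,146 \right)} - 22489}}{N{\left(24 \right)}} = \frac{2 \cdot 156}{-4794} + \frac{\sqrt{\left(-11 - 67\right) - 22489}}{24 \left(-59 + 24\right)} = 312 \left(- \frac{1}{4794}\right) + \frac{\sqrt{-78 - 22489}}{24 \left(-35\right)} = - \frac{52}{799} + \frac{\sqrt{-22567}}{-840} = - \frac{52}{799} + i \sqrt{22567} \left(- \frac{1}{840}\right) = - \frac{52}{799} - \frac{i \sqrt{22567}}{840}$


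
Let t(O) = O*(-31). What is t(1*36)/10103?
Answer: -1116/10103 ≈ -0.11046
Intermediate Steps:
t(O) = -31*O
t(1*36)/10103 = -31*36/10103 = -31*36*(1/10103) = -1116*1/10103 = -1116/10103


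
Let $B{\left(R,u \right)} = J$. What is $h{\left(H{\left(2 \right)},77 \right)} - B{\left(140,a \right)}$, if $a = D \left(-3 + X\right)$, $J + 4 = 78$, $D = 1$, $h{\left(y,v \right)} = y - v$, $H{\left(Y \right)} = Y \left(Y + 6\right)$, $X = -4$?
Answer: $-135$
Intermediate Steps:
$H{\left(Y \right)} = Y \left(6 + Y\right)$
$J = 74$ ($J = -4 + 78 = 74$)
$a = -7$ ($a = 1 \left(-3 - 4\right) = 1 \left(-7\right) = -7$)
$B{\left(R,u \right)} = 74$
$h{\left(H{\left(2 \right)},77 \right)} - B{\left(140,a \right)} = \left(2 \left(6 + 2\right) - 77\right) - 74 = \left(2 \cdot 8 - 77\right) - 74 = \left(16 - 77\right) - 74 = -61 - 74 = -135$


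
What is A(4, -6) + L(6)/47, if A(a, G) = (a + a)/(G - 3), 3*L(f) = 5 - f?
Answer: -379/423 ≈ -0.89598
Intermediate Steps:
L(f) = 5/3 - f/3 (L(f) = (5 - f)/3 = 5/3 - f/3)
A(a, G) = 2*a/(-3 + G) (A(a, G) = (2*a)/(-3 + G) = 2*a/(-3 + G))
A(4, -6) + L(6)/47 = 2*4/(-3 - 6) + (5/3 - 1/3*6)/47 = 2*4/(-9) + (5/3 - 2)/47 = 2*4*(-1/9) + (1/47)*(-1/3) = -8/9 - 1/141 = -379/423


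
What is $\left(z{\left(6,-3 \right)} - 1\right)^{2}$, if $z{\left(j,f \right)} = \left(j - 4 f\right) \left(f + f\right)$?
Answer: $11881$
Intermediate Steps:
$z{\left(j,f \right)} = 2 f \left(j - 4 f\right)$ ($z{\left(j,f \right)} = \left(j - 4 f\right) 2 f = 2 f \left(j - 4 f\right)$)
$\left(z{\left(6,-3 \right)} - 1\right)^{2} = \left(2 \left(-3\right) \left(6 - -12\right) - 1\right)^{2} = \left(2 \left(-3\right) \left(6 + 12\right) - 1\right)^{2} = \left(2 \left(-3\right) 18 - 1\right)^{2} = \left(-108 - 1\right)^{2} = \left(-109\right)^{2} = 11881$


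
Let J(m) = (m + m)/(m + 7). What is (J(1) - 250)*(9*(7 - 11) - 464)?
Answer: 124875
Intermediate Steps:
J(m) = 2*m/(7 + m) (J(m) = (2*m)/(7 + m) = 2*m/(7 + m))
(J(1) - 250)*(9*(7 - 11) - 464) = (2*1/(7 + 1) - 250)*(9*(7 - 11) - 464) = (2*1/8 - 250)*(9*(-4) - 464) = (2*1*(1/8) - 250)*(-36 - 464) = (1/4 - 250)*(-500) = -999/4*(-500) = 124875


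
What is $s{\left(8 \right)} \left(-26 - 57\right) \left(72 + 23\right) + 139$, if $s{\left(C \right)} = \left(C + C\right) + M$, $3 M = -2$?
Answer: $- \frac{362293}{3} \approx -1.2076 \cdot 10^{5}$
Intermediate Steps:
$M = - \frac{2}{3}$ ($M = \frac{1}{3} \left(-2\right) = - \frac{2}{3} \approx -0.66667$)
$s{\left(C \right)} = - \frac{2}{3} + 2 C$ ($s{\left(C \right)} = \left(C + C\right) - \frac{2}{3} = 2 C - \frac{2}{3} = - \frac{2}{3} + 2 C$)
$s{\left(8 \right)} \left(-26 - 57\right) \left(72 + 23\right) + 139 = \left(- \frac{2}{3} + 2 \cdot 8\right) \left(-26 - 57\right) \left(72 + 23\right) + 139 = \left(- \frac{2}{3} + 16\right) \left(\left(-83\right) 95\right) + 139 = \frac{46}{3} \left(-7885\right) + 139 = - \frac{362710}{3} + 139 = - \frac{362293}{3}$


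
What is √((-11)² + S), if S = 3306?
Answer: √3427 ≈ 58.541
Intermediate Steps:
√((-11)² + S) = √((-11)² + 3306) = √(121 + 3306) = √3427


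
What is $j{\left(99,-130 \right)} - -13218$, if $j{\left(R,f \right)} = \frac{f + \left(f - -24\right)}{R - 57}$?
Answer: $\frac{277460}{21} \approx 13212.0$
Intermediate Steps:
$j{\left(R,f \right)} = \frac{24 + 2 f}{-57 + R}$ ($j{\left(R,f \right)} = \frac{f + \left(f + 24\right)}{-57 + R} = \frac{f + \left(24 + f\right)}{-57 + R} = \frac{24 + 2 f}{-57 + R}$)
$j{\left(99,-130 \right)} - -13218 = \frac{2 \left(12 - 130\right)}{-57 + 99} - -13218 = 2 \cdot \frac{1}{42} \left(-118\right) + 13218 = - \frac{118}{21} + 13218 = \frac{277460}{21}$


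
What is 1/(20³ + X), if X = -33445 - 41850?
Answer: -1/67295 ≈ -1.4860e-5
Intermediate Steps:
X = -75295
1/(20³ + X) = 1/(20³ - 75295) = 1/(8000 - 75295) = 1/(-67295) = -1/67295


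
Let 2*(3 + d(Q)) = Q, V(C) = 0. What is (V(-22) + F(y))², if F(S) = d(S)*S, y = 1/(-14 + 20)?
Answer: 1225/5184 ≈ 0.23630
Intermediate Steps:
d(Q) = -3 + Q/2
y = ⅙ (y = 1/6 = ⅙ ≈ 0.16667)
F(S) = S*(-3 + S/2) (F(S) = (-3 + S/2)*S = S*(-3 + S/2))
(V(-22) + F(y))² = (0 + (½)*(⅙)*(-6 + ⅙))² = (0 + (½)*(⅙)*(-35/6))² = (0 - 35/72)² = (-35/72)² = 1225/5184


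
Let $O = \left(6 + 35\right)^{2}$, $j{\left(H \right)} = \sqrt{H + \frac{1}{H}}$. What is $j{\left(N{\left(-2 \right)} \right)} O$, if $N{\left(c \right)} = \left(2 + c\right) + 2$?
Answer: $\frac{1681 \sqrt{10}}{2} \approx 2657.9$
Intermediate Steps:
$N{\left(c \right)} = 4 + c$
$O = 1681$ ($O = 41^{2} = 1681$)
$j{\left(N{\left(-2 \right)} \right)} O = \sqrt{\left(4 - 2\right) + \frac{1}{4 - 2}} \cdot 1681 = \sqrt{2 + \frac{1}{2}} \cdot 1681 = \sqrt{\frac{5}{2}} \cdot 1681 = \frac{\sqrt{10}}{2} \cdot 1681 = \frac{1681 \sqrt{10}}{2}$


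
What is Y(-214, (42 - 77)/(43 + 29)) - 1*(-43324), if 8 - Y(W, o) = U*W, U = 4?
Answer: 44188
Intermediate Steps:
Y(W, o) = 8 - 4*W
Y(-214, (42 - 77)/(43 + 29)) - 1*(-43324) = (8 - 4*(-214)) - 1*(-43324) = (8 + 856) + 43324 = 864 + 43324 = 44188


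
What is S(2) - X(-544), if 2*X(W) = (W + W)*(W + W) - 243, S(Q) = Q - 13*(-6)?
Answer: -1183341/2 ≈ -5.9167e+5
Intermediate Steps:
S(Q) = 78 + Q (S(Q) = Q + 78 = 78 + Q)
X(W) = -243/2 + 2*W² (X(W) = ((W + W)*(W + W) - 243)/2 = ((2*W)*(2*W) - 243)/2 = (4*W² - 243)/2 = (-243 + 4*W²)/2 = -243/2 + 2*W²)
S(2) - X(-544) = (78 + 2) - (-243/2 + 2*(-544)²) = 80 - (-243/2 + 2*295936) = 80 - (-243/2 + 591872) = 80 - 1*1183501/2 = 80 - 1183501/2 = -1183341/2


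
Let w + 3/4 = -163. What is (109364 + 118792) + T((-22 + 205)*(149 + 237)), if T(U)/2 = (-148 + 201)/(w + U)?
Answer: 64316492356/281897 ≈ 2.2816e+5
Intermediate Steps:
w = -655/4 (w = -¾ - 163 = -655/4 ≈ -163.75)
T(U) = 106/(-655/4 + U) (T(U) = 2*((-148 + 201)/(-655/4 + U)) = 2*(53/(-655/4 + U)) = 106/(-655/4 + U))
(109364 + 118792) + T((-22 + 205)*(149 + 237)) = (109364 + 118792) + 424/(-655 + 4*((-22 + 205)*(149 + 237))) = 228156 + 424/(-655 + 4*(183*386)) = 228156 + 424/(-655 + 4*70638) = 228156 + 424/(-655 + 282552) = 228156 + 424/281897 = 64316492356/281897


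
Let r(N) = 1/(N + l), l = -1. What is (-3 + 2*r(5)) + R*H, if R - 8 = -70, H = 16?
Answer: -1989/2 ≈ -994.50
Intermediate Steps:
R = -62 (R = 8 - 70 = -62)
r(N) = 1/(-1 + N) (r(N) = 1/(N - 1) = 1/(-1 + N))
(-3 + 2*r(5)) + R*H = (-3 + 2/(-1 + 5)) - 62*16 = (-3 + 2/4) - 992 = (-3 + 2*(¼)) - 992 = (-3 + ½) - 992 = -5/2 - 992 = -1989/2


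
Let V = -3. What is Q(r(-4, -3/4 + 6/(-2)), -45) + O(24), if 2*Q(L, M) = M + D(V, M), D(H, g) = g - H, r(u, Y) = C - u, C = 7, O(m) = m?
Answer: -39/2 ≈ -19.500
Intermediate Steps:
r(u, Y) = 7 - u
Q(L, M) = 3/2 + M (Q(L, M) = (M + (M - 1*(-3)))/2 = (M + (M + 3))/2 = (M + (3 + M))/2 = (3 + 2*M)/2 = 3/2 + M)
Q(r(-4, -3/4 + 6/(-2)), -45) + O(24) = (3/2 - 45) + 24 = -87/2 + 24 = -39/2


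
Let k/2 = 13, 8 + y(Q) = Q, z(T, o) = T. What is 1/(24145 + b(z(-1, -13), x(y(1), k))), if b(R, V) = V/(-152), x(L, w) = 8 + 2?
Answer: 76/1835015 ≈ 4.1417e-5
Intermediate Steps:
y(Q) = -8 + Q
k = 26 (k = 2*13 = 26)
x(L, w) = 10
b(R, V) = -V/152 (b(R, V) = V*(-1/152) = -V/152)
1/(24145 + b(z(-1, -13), x(y(1), k))) = 1/(24145 - 1/152*10) = 1/(24145 - 5/76) = 1/(1835015/76) = 76/1835015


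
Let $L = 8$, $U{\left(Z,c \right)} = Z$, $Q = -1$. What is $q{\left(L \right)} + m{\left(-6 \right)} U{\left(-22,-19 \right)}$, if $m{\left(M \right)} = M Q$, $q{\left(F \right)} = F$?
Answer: $-124$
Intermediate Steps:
$m{\left(M \right)} = - M$ ($m{\left(M \right)} = M \left(-1\right) = - M$)
$q{\left(L \right)} + m{\left(-6 \right)} U{\left(-22,-19 \right)} = 8 + \left(-1\right) \left(-6\right) \left(-22\right) = 8 + 6 \left(-22\right) = 8 - 132 = -124$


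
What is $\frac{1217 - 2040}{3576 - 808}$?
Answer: $- \frac{823}{2768} \approx -0.29733$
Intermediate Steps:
$\frac{1217 - 2040}{3576 - 808} = - \frac{823}{2768}$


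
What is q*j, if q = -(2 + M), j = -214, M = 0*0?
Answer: 428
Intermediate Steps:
M = 0
q = -2 (q = -(2 + 0) = -1*2 = -2)
q*j = -2*(-214) = 428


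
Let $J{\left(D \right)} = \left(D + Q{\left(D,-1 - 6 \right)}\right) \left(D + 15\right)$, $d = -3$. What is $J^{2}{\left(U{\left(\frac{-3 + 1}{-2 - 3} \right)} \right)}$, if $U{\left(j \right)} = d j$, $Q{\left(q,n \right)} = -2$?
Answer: $\frac{1218816}{625} \approx 1950.1$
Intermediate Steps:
$U{\left(j \right)} = - 3 j$
$J{\left(D \right)} = \left(-2 + D\right) \left(15 + D\right)$ ($J{\left(D \right)} = \left(D - 2\right) \left(D + 15\right) = \left(-2 + D\right) \left(15 + D\right)$)
$J^{2}{\left(U{\left(\frac{-3 + 1}{-2 - 3} \right)} \right)} = \left(-30 + \left(- 3 \frac{-3 + 1}{-2 - 3}\right)^{2} + 13 \left(- 3 \frac{-3 + 1}{-2 - 3}\right)\right)^{2} = \left(-30 + \left(- 3 \left(- \frac{2}{-5}\right)\right)^{2} + 13 \left(- 3 \left(- \frac{2}{-5}\right)\right)\right)^{2} = \left(-30 + \left(- 3 \left(\left(-2\right) \left(- \frac{1}{5}\right)\right)\right)^{2} + 13 \left(- 3 \left(\left(-2\right) \left(- \frac{1}{5}\right)\right)\right)\right)^{2} = \left(-30 + \left(\left(-3\right) \frac{2}{5}\right)^{2} + 13 \left(\left(-3\right) \frac{2}{5}\right)\right)^{2} = \left(-30 + \left(- \frac{6}{5}\right)^{2} + 13 \left(- \frac{6}{5}\right)\right)^{2} = \left(-30 + \frac{36}{25} - \frac{78}{5}\right)^{2} = \left(- \frac{1104}{25}\right)^{2} = \frac{1218816}{625}$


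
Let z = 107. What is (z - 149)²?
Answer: 1764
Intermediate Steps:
(z - 149)² = (107 - 149)² = (-42)² = 1764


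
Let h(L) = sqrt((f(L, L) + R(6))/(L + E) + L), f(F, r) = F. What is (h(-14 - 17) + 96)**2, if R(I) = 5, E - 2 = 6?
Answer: (2208 + I*sqrt(15801))**2/529 ≈ 9186.1 + 1049.3*I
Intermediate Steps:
E = 8 (E = 2 + 6 = 8)
h(L) = sqrt(L + (5 + L)/(8 + L)) (h(L) = sqrt((L + 5)/(L + 8) + L) = sqrt((5 + L)/(8 + L) + L) = sqrt(L + (5 + L)/(8 + L)))
(h(-14 - 17) + 96)**2 = (sqrt((5 + (-14 - 17) + (-14 - 17)*(8 + (-14 - 17)))/(8 + (-14 - 17))) + 96)**2 = (sqrt((5 - 31 - 31*(8 - 31))/(8 - 31)) + 96)**2 = (sqrt((5 - 31 - 31*(-23))/(-23)) + 96)**2 = (sqrt(-(5 - 31 + 713)/23) + 96)**2 = (sqrt(-1/23*687) + 96)**2 = (sqrt(-687/23) + 96)**2 = (I*sqrt(15801)/23 + 96)**2 = (96 + I*sqrt(15801)/23)**2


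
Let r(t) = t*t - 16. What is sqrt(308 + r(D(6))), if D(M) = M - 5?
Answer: sqrt(293) ≈ 17.117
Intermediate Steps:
D(M) = -5 + M
r(t) = -16 + t**2 (r(t) = t**2 - 16 = -16 + t**2)
sqrt(308 + r(D(6))) = sqrt(308 + (-16 + (-5 + 6)**2)) = sqrt(308 + (-16 + 1**2)) = sqrt(308 + (-16 + 1)) = sqrt(308 - 15) = sqrt(293)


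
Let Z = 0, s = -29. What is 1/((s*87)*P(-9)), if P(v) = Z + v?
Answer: 1/22707 ≈ 4.4039e-5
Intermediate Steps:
P(v) = v (P(v) = 0 + v = v)
1/((s*87)*P(-9)) = 1/(-29*87*(-9)) = 1/(-2523*(-9)) = 1/22707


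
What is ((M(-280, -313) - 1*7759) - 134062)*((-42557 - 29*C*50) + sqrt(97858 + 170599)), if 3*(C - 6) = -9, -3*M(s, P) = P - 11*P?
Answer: 20104011851/3 - 428593*sqrt(268457)/3 ≈ 6.6273e+9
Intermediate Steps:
M(s, P) = 10*P/3 (M(s, P) = -(P - 11*P)/3 = -(-10)*P/3 = 10*P/3)
C = 3 (C = 6 + (1/3)*(-9) = 6 - 3 = 3)
((M(-280, -313) - 1*7759) - 134062)*((-42557 - 29*C*50) + sqrt(97858 + 170599)) = (((10/3)*(-313) - 1*7759) - 134062)*((-42557 - 29*3*50) + sqrt(97858 + 170599)) = ((-3130/3 - 7759) - 134062)*((-42557 - 87*50) + sqrt(268457)) = (-26407/3 - 134062)*((-42557 - 1*4350) + sqrt(268457)) = -428593*((-42557 - 4350) + sqrt(268457))/3 = -428593*(-46907 + sqrt(268457))/3 = 20104011851/3 - 428593*sqrt(268457)/3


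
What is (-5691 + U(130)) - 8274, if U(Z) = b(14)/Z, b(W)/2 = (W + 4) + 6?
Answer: -907701/65 ≈ -13965.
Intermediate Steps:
b(W) = 20 + 2*W (b(W) = 2*((W + 4) + 6) = 2*((4 + W) + 6) = 2*(10 + W) = 20 + 2*W)
U(Z) = 48/Z (U(Z) = (20 + 2*14)/Z = (20 + 28)/Z = 48/Z)
(-5691 + U(130)) - 8274 = (-5691 + 48/130) - 8274 = (-5691 + 48*(1/130)) - 8274 = (-5691 + 24/65) - 8274 = -369891/65 - 8274 = -907701/65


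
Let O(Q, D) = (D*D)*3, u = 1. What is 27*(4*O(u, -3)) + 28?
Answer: 2944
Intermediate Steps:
O(Q, D) = 3*D**2 (O(Q, D) = D**2*3 = 3*D**2)
27*(4*O(u, -3)) + 28 = 27*(4*(3*(-3)**2)) + 28 = 27*(4*(3*9)) + 28 = 27*(4*27) + 28 = 27*108 + 28 = 2916 + 28 = 2944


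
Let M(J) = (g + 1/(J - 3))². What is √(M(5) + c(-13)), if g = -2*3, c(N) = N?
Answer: √69/2 ≈ 4.1533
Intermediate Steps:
g = -6
M(J) = (-6 + 1/(-3 + J))² (M(J) = (-6 + 1/(J - 3))² = (-6 + 1/(-3 + J))²)
√(M(5) + c(-13)) = √((19 - 6*5)²/(-3 + 5)² - 13) = √((19 - 30)²/2² - 13) = √((¼)*(-11)² - 13) = √((¼)*121 - 13) = √(121/4 - 13) = √(69/4) = √69/2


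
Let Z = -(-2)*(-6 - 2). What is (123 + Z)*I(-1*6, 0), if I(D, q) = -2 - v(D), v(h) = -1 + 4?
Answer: -535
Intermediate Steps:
v(h) = 3
Z = -16 (Z = -(-2)*(-8) = -1*16 = -16)
I(D, q) = -5 (I(D, q) = -2 - 1*3 = -2 - 3 = -5)
(123 + Z)*I(-1*6, 0) = (123 - 16)*(-5) = 107*(-5) = -535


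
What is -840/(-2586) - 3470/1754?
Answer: -625005/377987 ≈ -1.6535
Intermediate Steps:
-840/(-2586) - 3470/1754 = -840*(-1/2586) - 3470*1/1754 = 140/431 - 1735/877 = -625005/377987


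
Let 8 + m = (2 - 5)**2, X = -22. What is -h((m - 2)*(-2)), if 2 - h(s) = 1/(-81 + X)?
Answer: -207/103 ≈ -2.0097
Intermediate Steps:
m = 1 (m = -8 + (2 - 5)**2 = -8 + (-3)**2 = -8 + 9 = 1)
h(s) = 207/103 (h(s) = 2 - 1/(-81 - 22) = 2 - 1/(-103) = 2 - 1*(-1/103) = 2 + 1/103 = 207/103)
-h((m - 2)*(-2)) = -1*207/103 = -207/103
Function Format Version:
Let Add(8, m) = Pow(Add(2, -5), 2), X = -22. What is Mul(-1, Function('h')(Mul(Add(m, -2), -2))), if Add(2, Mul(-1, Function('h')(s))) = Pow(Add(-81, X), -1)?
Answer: Rational(-207, 103) ≈ -2.0097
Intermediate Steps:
m = 1 (m = Add(-8, Pow(Add(2, -5), 2)) = Add(-8, Pow(-3, 2)) = Add(-8, 9) = 1)
Function('h')(s) = Rational(207, 103) (Function('h')(s) = Add(2, Mul(-1, Pow(Add(-81, -22), -1))) = Add(2, Mul(-1, Pow(-103, -1))) = Add(2, Mul(-1, Rational(-1, 103))) = Add(2, Rational(1, 103)) = Rational(207, 103))
Mul(-1, Function('h')(Mul(Add(m, -2), -2))) = Mul(-1, Rational(207, 103)) = Rational(-207, 103)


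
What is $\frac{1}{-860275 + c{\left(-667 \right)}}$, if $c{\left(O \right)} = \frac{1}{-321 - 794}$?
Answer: $- \frac{1115}{959206626} \approx -1.1624 \cdot 10^{-6}$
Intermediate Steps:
$c{\left(O \right)} = - \frac{1}{1115}$ ($c{\left(O \right)} = \frac{1}{-1115} = - \frac{1}{1115}$)
$\frac{1}{-860275 + c{\left(-667 \right)}} = \frac{1}{-860275 - \frac{1}{1115}} = \frac{1}{- \frac{959206626}{1115}} = - \frac{1115}{959206626}$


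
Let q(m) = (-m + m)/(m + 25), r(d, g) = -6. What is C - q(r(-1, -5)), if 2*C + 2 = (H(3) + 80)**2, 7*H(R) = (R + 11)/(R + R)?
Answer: 58063/18 ≈ 3225.7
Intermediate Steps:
H(R) = (11 + R)/(14*R) (H(R) = ((R + 11)/(R + R))/7 = ((11 + R)/((2*R)))/7 = ((11 + R)*(1/(2*R)))/7 = ((11 + R)/(2*R))/7 = (11 + R)/(14*R))
C = 58063/18 (C = -1 + ((1/14)*(11 + 3)/3 + 80)**2/2 = -1 + ((1/14)*(1/3)*14 + 80)**2/2 = -1 + (1/3 + 80)**2/2 = -1 + (241/3)**2/2 = -1 + (1/2)*(58081/9) = -1 + 58081/18 = 58063/18 ≈ 3225.7)
q(m) = 0 (q(m) = 0/(25 + m) = 0)
C - q(r(-1, -5)) = 58063/18 - 1*0 = 58063/18 + 0 = 58063/18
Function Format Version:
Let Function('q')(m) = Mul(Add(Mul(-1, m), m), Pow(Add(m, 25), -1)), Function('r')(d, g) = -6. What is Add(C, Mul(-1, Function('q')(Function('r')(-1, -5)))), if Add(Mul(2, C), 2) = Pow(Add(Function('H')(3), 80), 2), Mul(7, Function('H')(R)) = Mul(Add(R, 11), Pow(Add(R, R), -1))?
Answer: Rational(58063, 18) ≈ 3225.7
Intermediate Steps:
Function('H')(R) = Mul(Rational(1, 14), Pow(R, -1), Add(11, R)) (Function('H')(R) = Mul(Rational(1, 7), Mul(Add(R, 11), Pow(Add(R, R), -1))) = Mul(Rational(1, 7), Mul(Add(11, R), Pow(Mul(2, R), -1))) = Mul(Rational(1, 7), Mul(Add(11, R), Mul(Rational(1, 2), Pow(R, -1)))) = Mul(Rational(1, 7), Mul(Rational(1, 2), Pow(R, -1), Add(11, R))) = Mul(Rational(1, 14), Pow(R, -1), Add(11, R)))
C = Rational(58063, 18) (C = Add(-1, Mul(Rational(1, 2), Pow(Add(Mul(Rational(1, 14), Pow(3, -1), Add(11, 3)), 80), 2))) = Add(-1, Mul(Rational(1, 2), Pow(Add(Mul(Rational(1, 14), Rational(1, 3), 14), 80), 2))) = Add(-1, Mul(Rational(1, 2), Pow(Add(Rational(1, 3), 80), 2))) = Add(-1, Mul(Rational(1, 2), Pow(Rational(241, 3), 2))) = Add(-1, Mul(Rational(1, 2), Rational(58081, 9))) = Add(-1, Rational(58081, 18)) = Rational(58063, 18) ≈ 3225.7)
Function('q')(m) = 0 (Function('q')(m) = Mul(0, Pow(Add(25, m), -1)) = 0)
Add(C, Mul(-1, Function('q')(Function('r')(-1, -5)))) = Add(Rational(58063, 18), Mul(-1, 0)) = Add(Rational(58063, 18), 0) = Rational(58063, 18)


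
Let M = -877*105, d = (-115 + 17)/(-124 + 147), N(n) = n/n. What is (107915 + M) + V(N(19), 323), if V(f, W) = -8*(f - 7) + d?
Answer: 365096/23 ≈ 15874.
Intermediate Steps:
N(n) = 1
d = -98/23 ≈ -4.2609
M = -92085
V(f, W) = 1190/23 - 8*f (V(f, W) = -8*(f - 7) - 98/23 = -8*(-7 + f) - 98/23 = (56 - 8*f) - 98/23 = 1190/23 - 8*f)
(107915 + M) + V(N(19), 323) = (107915 - 92085) + (1190/23 - 8*1) = 15830 + (1190/23 - 8) = 15830 + 1006/23 = 365096/23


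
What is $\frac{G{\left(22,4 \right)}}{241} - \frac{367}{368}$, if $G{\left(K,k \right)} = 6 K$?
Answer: $- \frac{39871}{88688} \approx -0.44956$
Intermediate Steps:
$\frac{G{\left(22,4 \right)}}{241} - \frac{367}{368} = \frac{6 \cdot 22}{241} - \frac{367}{368} = 132 \cdot \frac{1}{241} - \frac{367}{368} = \frac{132}{241} - \frac{367}{368} = - \frac{39871}{88688}$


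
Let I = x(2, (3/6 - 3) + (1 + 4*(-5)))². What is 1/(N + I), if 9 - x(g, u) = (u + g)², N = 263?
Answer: 16/2209433 ≈ 7.2417e-6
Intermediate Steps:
x(g, u) = 9 - (g + u)² (x(g, u) = 9 - (u + g)² = 9 - (g + u)²)
I = 2205225/16 (I = (9 - (2 + ((3/6 - 3) + (1 + 4*(-5))))²)² = (9 - (2 + ((3*(⅙) - 3) + (1 - 20)))²)² = (9 - (2 + ((½ - 3) - 19))²)² = (9 - (2 + (-5/2 - 19))²)² = (9 - (2 - 43/2)²)² = (9 - (-39/2)²)² = (9 - 1*1521/4)² = (9 - 1521/4)² = (-1485/4)² = 2205225/16 ≈ 1.3783e+5)
1/(N + I) = 1/(263 + 2205225/16) = 1/(2209433/16) = 16/2209433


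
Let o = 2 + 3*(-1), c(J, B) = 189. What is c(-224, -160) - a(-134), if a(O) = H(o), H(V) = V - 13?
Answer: 203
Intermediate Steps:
o = -1 (o = 2 - 3 = -1)
H(V) = -13 + V
a(O) = -14 (a(O) = -13 - 1 = -14)
c(-224, -160) - a(-134) = 189 - 1*(-14) = 189 + 14 = 203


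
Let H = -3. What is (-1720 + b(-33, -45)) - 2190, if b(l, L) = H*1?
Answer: -3913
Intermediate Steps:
b(l, L) = -3 (b(l, L) = -3*1 = -3)
(-1720 + b(-33, -45)) - 2190 = (-1720 - 3) - 2190 = -1723 - 2190 = -3913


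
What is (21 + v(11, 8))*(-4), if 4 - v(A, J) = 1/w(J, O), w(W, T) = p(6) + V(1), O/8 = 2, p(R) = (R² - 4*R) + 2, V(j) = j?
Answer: -1496/15 ≈ -99.733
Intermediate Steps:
p(R) = 2 + R² - 4*R
O = 16 (O = 8*2 = 16)
w(W, T) = 15 (w(W, T) = (2 + 6² - 4*6) + 1 = (2 + 36 - 24) + 1 = 14 + 1 = 15)
v(A, J) = 59/15 (v(A, J) = 4 - 1/15 = 59/15)
(21 + v(11, 8))*(-4) = (21 + 59/15)*(-4) = (374/15)*(-4) = -1496/15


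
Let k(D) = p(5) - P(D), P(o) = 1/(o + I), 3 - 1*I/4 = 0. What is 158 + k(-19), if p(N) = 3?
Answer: 1128/7 ≈ 161.14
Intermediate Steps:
I = 12 (I = 12 - 4*0 = 12 + 0 = 12)
P(o) = 1/(12 + o) (P(o) = 1/(o + 12) = 1/(12 + o))
k(D) = 3 - 1/(12 + D)
158 + k(-19) = 158 + (35 + 3*(-19))/(12 - 19) = 158 + (35 - 57)/(-7) = 158 - ⅐*(-22) = 158 + 22/7 = 1128/7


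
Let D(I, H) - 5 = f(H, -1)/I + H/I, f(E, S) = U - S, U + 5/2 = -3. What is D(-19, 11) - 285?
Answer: -10653/38 ≈ -280.34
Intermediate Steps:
U = -11/2 (U = -5/2 - 3 = -11/2 ≈ -5.5000)
f(E, S) = -11/2 - S
D(I, H) = 5 - 9/(2*I) + H/I (D(I, H) = 5 + ((-11/2 - 1*(-1))/I + H/I) = 5 + ((-11/2 + 1)/I + H/I) = 5 + (-9/(2*I) + H/I) = 5 - 9/(2*I) + H/I)
D(-19, 11) - 285 = (-9/2 + 11 + 5*(-19))/(-19) - 285 = -(-9/2 + 11 - 95)/19 - 285 = -1/19*(-177/2) - 285 = 177/38 - 285 = -10653/38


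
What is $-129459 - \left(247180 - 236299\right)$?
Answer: $-140340$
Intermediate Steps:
$-129459 - \left(247180 - 236299\right) = -129459 - 10881 = -140340$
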